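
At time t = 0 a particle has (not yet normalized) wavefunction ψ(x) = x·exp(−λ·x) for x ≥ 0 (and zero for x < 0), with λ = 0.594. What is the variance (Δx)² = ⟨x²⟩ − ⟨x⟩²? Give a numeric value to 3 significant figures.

Compute ⟨x⟩ and ⟨x²⟩ separately, then (Δx)² = ⟨x²⟩ − ⟨x⟩².
Every integrand reduces to terms xʲ·e^(−2λx) on [0, ∞); use ∫₀^∞ xʲ·e^(−2λx) dx = j!/(2λ)^(j+1).
Normalization: ∫|ψ|² dx = 1.1928.
⟨x⟩ = 2.5253 and ⟨x²⟩ = 8.5025.
(Δx)² = 8.5025 − (2.5253)² = 2.1256.

2.13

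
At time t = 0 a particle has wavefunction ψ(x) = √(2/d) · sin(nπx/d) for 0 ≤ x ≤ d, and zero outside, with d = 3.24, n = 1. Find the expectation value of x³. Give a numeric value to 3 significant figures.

⟨x³⟩ = ∫ x³·|ψ|² dx (integrals over the domain).
With sin²θ = (1 − cos2θ)/2 on 0 ≤ x ≤ d: ∫sin²(nπx/d) dx = d/2, ∫x·sin²(nπx/d) dx = d²/4, ∫x²·sin²(nπx/d) dx = d³·(1/6 − 1/(4n²π²)); higher powers xᵏ the same way, integrating xᵏ·cos(2nπx/d) by parts.
⟨x³⟩ = 5.9184.

5.92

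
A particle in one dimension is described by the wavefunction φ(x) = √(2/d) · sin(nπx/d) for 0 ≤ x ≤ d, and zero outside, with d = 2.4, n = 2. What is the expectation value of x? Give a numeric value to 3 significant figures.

1.20

⟨x⟩ = ∫ x·|φ|² dx (integrals over the domain).
With sin²θ = (1 − cos2θ)/2 on 0 ≤ x ≤ d: ∫sin²(nπx/d) dx = d/2, ∫x·sin²(nπx/d) dx = d²/4, ∫x²·sin²(nπx/d) dx = d³·(1/6 − 1/(4n²π²)); higher powers xᵏ the same way, integrating xᵏ·cos(2nπx/d) by parts.
⟨x⟩ = 1.2000.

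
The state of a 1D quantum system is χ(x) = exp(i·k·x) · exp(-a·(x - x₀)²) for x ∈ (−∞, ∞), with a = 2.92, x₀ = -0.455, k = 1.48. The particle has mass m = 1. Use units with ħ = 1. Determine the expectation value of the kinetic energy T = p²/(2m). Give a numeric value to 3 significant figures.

2.56

T = −(ħ²/2m) d²/dx², so ⟨T⟩ = −(ħ²/2m) ∫ χ*·χ'' dx / ∫|χ|² dx; with m = 1.
Gaussian moments (u = x − x₀): ∫u^(2j)·e^(−2au²) du = (2j−1)!!/(4a)^j · √(π/(2a)), odd powers integrate to 0; here √(π/(2a)) = 0.73345. Derivatives: χ′ = (ik − 2au)·χ, χ″ = ((ik − 2au)² − 2a)·χ; the odd-in-u pieces drop out.
State is unnormalized: ∫|χ|² dx = 0.73345, and ∫χ*·(−ħ²/2m · χ'') dx = 1.8741, so ⟨T⟩ = 1.8741 / 0.73345.
⟨T⟩ = 2.5552.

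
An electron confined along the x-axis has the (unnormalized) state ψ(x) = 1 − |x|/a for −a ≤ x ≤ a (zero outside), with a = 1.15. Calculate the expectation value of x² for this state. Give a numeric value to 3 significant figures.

⟨x²⟩ = ∫ x²·|ψ|² dx / ∫|ψ|² dx (integrals over the domain).
ψ is even, so ∫ over [−a, a] = 2∫₀ᵃ with ψ = 1 − x/a there: ∫₀ᵃ (1 − x/a)² dx = a/3, ∫₀ᵃ x²(1 − x/a)² dx = a³/30, ∫₀ᵃ x⁴(1 − x/a)² dx = a⁵/105.
State is unnormalized: ∫|ψ|² dx = 0.76667, and ∫ψ*·x²·ψ dx = 0.10139, so ⟨x²⟩ = 0.10139 / 0.76667.
⟨x²⟩ = 0.13225.

0.132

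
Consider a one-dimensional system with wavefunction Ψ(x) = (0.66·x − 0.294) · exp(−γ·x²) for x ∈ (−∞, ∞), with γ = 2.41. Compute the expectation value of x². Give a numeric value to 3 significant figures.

⟨x²⟩ = ∫ x²·|Ψ|² dx / ∫|Ψ|² dx (integrals over the domain).
Expand each integrand as polynomial × e^(−2γx²) and use ∫x^(2j)·e^(−2γx²) dx = (2j−1)!!/(4γ)^j · √(π/(2γ)), odd powers → 0; here √(π/(2γ)) = 0.80733.
State is unnormalized: ∫|Ψ|² dx = 0.10626, and ∫Ψ*·x²·Ψ dx = 0.018592, so ⟨x²⟩ = 0.018592 / 0.10626.
⟨x²⟩ = 0.17496.

0.175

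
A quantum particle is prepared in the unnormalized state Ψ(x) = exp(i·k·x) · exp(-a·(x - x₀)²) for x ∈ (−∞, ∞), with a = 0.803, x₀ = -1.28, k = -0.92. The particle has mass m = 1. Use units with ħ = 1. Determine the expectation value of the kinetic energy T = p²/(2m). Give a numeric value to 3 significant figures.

0.825

T = −(ħ²/2m) d²/dx², so ⟨T⟩ = −(ħ²/2m) ∫ Ψ*·Ψ'' dx / ∫|Ψ|² dx; with m = 1.
Gaussian moments (u = x − x₀): ∫u^(2j)·e^(−2au²) du = (2j−1)!!/(4a)^j · √(π/(2a)), odd powers integrate to 0; here √(π/(2a)) = 1.3986. Derivatives: Ψ′ = (ik − 2au)·Ψ, Ψ″ = ((ik − 2au)² − 2a)·Ψ; the odd-in-u pieces drop out.
State is unnormalized: ∫|Ψ|² dx = 1.3986, and ∫Ψ*·(−ħ²/2m · Ψ'') dx = 1.1534, so ⟨T⟩ = 1.1534 / 1.3986.
⟨T⟩ = 0.82470.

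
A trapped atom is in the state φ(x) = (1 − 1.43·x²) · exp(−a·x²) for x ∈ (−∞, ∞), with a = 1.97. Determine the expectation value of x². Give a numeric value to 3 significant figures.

0.0699

⟨x²⟩ = ∫ x²·|φ|² dx / ∫|φ|² dx (integrals over the domain).
Expand each integrand as polynomial × e^(−2ax²) and use ∫x^(2j)·e^(−2ax²) dx = (2j−1)!!/(4a)^j · √(π/(2a)), odd powers → 0; here √(π/(2a)) = 0.89295.
State is unnormalized: ∫|φ|² dx = 0.65708, and ∫φ*·x²·φ dx = 0.045911, so ⟨x²⟩ = 0.045911 / 0.65708.
⟨x²⟩ = 0.069871.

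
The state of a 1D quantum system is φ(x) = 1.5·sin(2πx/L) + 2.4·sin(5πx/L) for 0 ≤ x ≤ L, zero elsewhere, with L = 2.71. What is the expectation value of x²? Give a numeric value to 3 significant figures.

⟨x²⟩ = ∫ x²·|φ|² dx / ∫|φ|² dx (integrals over the domain).
On 0 ≤ x ≤ L (j ≠ l): ∫sin²(jπx/L) dx = L/2, ∫sin(jπx/L)·sin(lπx/L) dx = 0; diagonal moments ∫x·sin²(jπx/L) dx = L²/4, ∫x²·sin²(jπx/L) dx = L³·(1/6 − 1/(4j²π²)); cross terms ∫x·sin(jπx/L)·sin(lπx/L) dx = 0 for j + l even and −4jlL²/(π²(j² − l²)²) for j + l odd, ∫x²·sin(jπx/L)·sin(lπx/L) dx = (−1)^(j+l)·4jlL³/(π²(j² − l²)²); higher powers the same way via product-to-sum and parts.
State is unnormalized: ∫|φ|² dx = 10.854, and ∫φ*·x²·φ dx = 24.853, so ⟨x²⟩ = 24.853 / 10.854.
⟨x²⟩ = 2.2899.

2.29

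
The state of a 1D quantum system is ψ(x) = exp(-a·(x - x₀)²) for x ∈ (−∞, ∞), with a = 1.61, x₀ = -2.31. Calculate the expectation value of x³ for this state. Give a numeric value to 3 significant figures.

-13.4

⟨x³⟩ = ∫ x³·|ψ|² dx / ∫|ψ|² dx (integrals over the domain).
Gaussian moments (u = x − x₀): ∫u^(2j)·e^(−2au²) du = (2j−1)!!/(4a)^j · √(π/(2a)), odd powers integrate to 0; here √(π/(2a)) = 0.98775.
State is unnormalized: ∫|ψ|² dx = 0.98775, and ∫ψ*·x³·ψ dx = -13.238, so ⟨x³⟩ = -13.238 / 0.98775.
⟨x³⟩ = -13.402.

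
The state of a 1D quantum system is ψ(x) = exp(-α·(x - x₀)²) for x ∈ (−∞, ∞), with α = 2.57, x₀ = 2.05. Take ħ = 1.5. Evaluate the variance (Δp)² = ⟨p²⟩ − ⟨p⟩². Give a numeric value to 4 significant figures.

Compute ⟨p⟩ and ⟨p²⟩ separately; (Δp)² = ⟨p²⟩ − ⟨p⟩².
Gaussian moments (u = x − x₀): ∫u^(2j)·e^(−2αu²) du = (2j−1)!!/(4α)^j · √(π/(2α)), odd powers integrate to 0; here √(π/(2α)) = 0.78180. Derivatives: d/dx e^(−αu²) = −2αu·e^(−αu²), d²/dx² e^(−αu²) = (4α²u² − 2α)·e^(−αu²).
Normalization: ∫|ψ|² dx = 0.78180.
⟨p⟩ = 0.0000 and ⟨p²⟩ = 5.7825.
(Δp)² = 5.7825 − (0.0000)² = 5.7825.

5.783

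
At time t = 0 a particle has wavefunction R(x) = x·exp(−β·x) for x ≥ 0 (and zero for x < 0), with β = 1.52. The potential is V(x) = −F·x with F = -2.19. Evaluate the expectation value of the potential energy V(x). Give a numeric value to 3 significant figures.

2.16

⟨V⟩ = ∫ V(x)·|R|² dx / ∫|R|² dx.
Every integrand reduces to terms xʲ·e^(−2βx) on [0, ∞); use ∫₀^∞ xʲ·e^(−2βx) dx = j!/(2β)^(j+1).
State is unnormalized: ∫|R|² dx = 0.071188, and ∫R*·V(x)·R dx = 0.15385, so ⟨V⟩ = 0.15385 / 0.071188.
⟨V⟩ = 2.1612.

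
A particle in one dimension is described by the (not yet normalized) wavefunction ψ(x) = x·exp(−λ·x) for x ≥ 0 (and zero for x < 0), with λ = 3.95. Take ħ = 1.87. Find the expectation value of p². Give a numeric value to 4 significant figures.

p² ψ = −ħ² d²ψ/dx²; ⟨p²⟩ = −ħ² ∫ ψ*·ψ'' dx / ∫|ψ|² dx.
Differentiate x·exp(−λ·x) with the product rule; every integrand then reduces to terms xʲ·e^(−2λx) on [0, ∞), with ∫₀^∞ xʲ·e^(−2λx) dx = j!/(2λ)^(j+1).
State is unnormalized: ∫|ψ|² dx = 0.0040565, and ∫ψ*·(−ħ² ψ'') dx = 0.22132, so ⟨p²⟩ = 0.22132 / 0.0040565.
⟨p²⟩ = 54.560.

54.56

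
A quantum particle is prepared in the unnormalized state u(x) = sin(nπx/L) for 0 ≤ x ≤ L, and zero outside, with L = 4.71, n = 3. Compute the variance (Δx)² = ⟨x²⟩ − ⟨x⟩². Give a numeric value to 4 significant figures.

Compute ⟨x⟩ and ⟨x²⟩ separately, then (Δx)² = ⟨x²⟩ − ⟨x⟩².
With sin²θ = (1 − cos2θ)/2 on 0 ≤ x ≤ L: ∫sin²(nπx/L) dx = L/2, ∫x·sin²(nπx/L) dx = L²/4, ∫x²·sin²(nπx/L) dx = L³·(1/6 − 1/(4n²π²)); higher powers xᵏ the same way, integrating xᵏ·cos(2nπx/L) by parts.
Normalization: ∫|u|² dx = 2.3550.
⟨x⟩ = 2.3550 and ⟨x²⟩ = 7.2698.
(Δx)² = 7.2698 − (2.3550)² = 1.7238.

1.724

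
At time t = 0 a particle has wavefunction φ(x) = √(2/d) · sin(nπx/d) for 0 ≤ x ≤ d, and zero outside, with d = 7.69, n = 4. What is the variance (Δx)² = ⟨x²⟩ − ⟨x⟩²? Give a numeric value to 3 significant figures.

4.74

Compute ⟨x⟩ and ⟨x²⟩ separately, then (Δx)² = ⟨x²⟩ − ⟨x⟩².
With sin²θ = (1 − cos2θ)/2 on 0 ≤ x ≤ d: ∫sin²(nπx/d) dx = d/2, ∫x·sin²(nπx/d) dx = d²/4, ∫x²·sin²(nπx/d) dx = d³·(1/6 − 1/(4n²π²)); higher powers xᵏ the same way, integrating xᵏ·cos(2nπx/d) by parts.
⟨x⟩ = 3.8450 and ⟨x²⟩ = 19.525.
(Δx)² = 19.525 − (3.8450)² = 4.7408.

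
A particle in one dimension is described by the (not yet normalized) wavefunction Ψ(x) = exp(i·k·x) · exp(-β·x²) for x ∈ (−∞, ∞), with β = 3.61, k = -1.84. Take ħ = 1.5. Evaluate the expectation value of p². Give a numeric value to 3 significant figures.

p² Ψ = −ħ² d²Ψ/dx²; ⟨p²⟩ = −ħ² ∫ Ψ*·Ψ'' dx / ∫|Ψ|² dx.
Gaussian moments: ∫x^(2j)·e^(−2βx²) dx = (2j−1)!!/(4β)^j · √(π/(2β)), odd powers integrate to 0; here √(π/(2β)) = 0.65964. Derivatives: Ψ′ = (ik − 2βx)·Ψ, Ψ″ = ((ik − 2βx)² − 2β)·Ψ; the odd-in-x pieces drop out.
State is unnormalized: ∫|Ψ|² dx = 0.65964, and ∫Ψ*·(−ħ² Ψ'') dx = 10.383, so ⟨p²⟩ = 10.383 / 0.65964.
⟨p²⟩ = 15.740.

15.7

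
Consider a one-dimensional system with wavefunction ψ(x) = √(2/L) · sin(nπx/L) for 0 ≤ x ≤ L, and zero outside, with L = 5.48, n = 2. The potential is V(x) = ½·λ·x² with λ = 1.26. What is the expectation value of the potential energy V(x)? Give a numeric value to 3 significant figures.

6.07

⟨V⟩ = ∫ V(x)·|ψ|² dx.
With sin²θ = (1 − cos2θ)/2 on 0 ≤ x ≤ L: ∫sin²(nπx/L) dx = L/2, ∫x·sin²(nπx/L) dx = L²/4, ∫x²·sin²(nπx/L) dx = L³·(1/6 − 1/(4n²π²)); higher powers xᵏ the same way, integrating xᵏ·cos(2nπx/L) by parts.
⟨V⟩ = 6.0668.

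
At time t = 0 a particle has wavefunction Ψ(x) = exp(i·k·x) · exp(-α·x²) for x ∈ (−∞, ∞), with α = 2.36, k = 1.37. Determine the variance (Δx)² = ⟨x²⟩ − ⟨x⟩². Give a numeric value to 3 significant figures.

0.106

Compute ⟨x⟩ and ⟨x²⟩ separately, then (Δx)² = ⟨x²⟩ − ⟨x⟩².
Gaussian moments: ∫x^(2j)·e^(−2αx²) dx = (2j−1)!!/(4α)^j · √(π/(2α)), odd powers integrate to 0; here √(π/(2α)) = 0.81584.
Normalization: ∫|Ψ|² dx = 0.81584.
⟨x⟩ = 0.0000 and ⟨x²⟩ = 0.10593.
(Δx)² = 0.10593 − (0.0000)² = 0.10593.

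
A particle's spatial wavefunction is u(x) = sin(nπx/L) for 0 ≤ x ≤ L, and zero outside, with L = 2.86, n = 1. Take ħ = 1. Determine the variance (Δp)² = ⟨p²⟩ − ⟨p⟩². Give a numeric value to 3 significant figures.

1.21

Compute ⟨p⟩ and ⟨p²⟩ separately; (Δp)² = ⟨p²⟩ − ⟨p⟩².
d/dx sin(nπx/L) = (nπ/L)·cos(nπx/L) and d²/dx² sin(nπx/L) = −(nπ/L)²·sin(nπx/L); on 0 ≤ x ≤ L, ∫sin²(nπx/L) dx = L/2 and ∫sin(nπx/L)·cos(nπx/L) dx = 0.
Normalization: ∫|u|² dx = 1.4300.
⟨p⟩ = 0.0000 and ⟨p²⟩ = 1.2066.
(Δp)² = 1.2066 − (0.0000)² = 1.2066.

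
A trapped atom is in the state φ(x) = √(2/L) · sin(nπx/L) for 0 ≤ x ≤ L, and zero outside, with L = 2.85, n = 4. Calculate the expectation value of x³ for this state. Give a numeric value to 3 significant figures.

⟨x³⟩ = ∫ x³·|φ|² dx (integrals over the domain).
With sin²θ = (1 − cos2θ)/2 on 0 ≤ x ≤ L: ∫sin²(nπx/L) dx = L/2, ∫x·sin²(nπx/L) dx = L²/4, ∫x²·sin²(nπx/L) dx = L³·(1/6 − 1/(4n²π²)); higher powers xᵏ the same way, integrating xᵏ·cos(2nπx/L) by parts.
⟨x³⟩ = 5.6773.

5.68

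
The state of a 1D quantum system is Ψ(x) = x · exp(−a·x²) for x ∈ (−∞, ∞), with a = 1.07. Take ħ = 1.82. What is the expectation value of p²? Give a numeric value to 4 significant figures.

p² Ψ = −ħ² d²Ψ/dx²; ⟨p²⟩ = −ħ² ∫ Ψ*·Ψ'' dx / ∫|Ψ|² dx.
Expand each integrand as polynomial × e^(−2ax²) and use ∫x^(2j)·e^(−2ax²) dx = (2j−1)!!/(4a)^j · √(π/(2a)), odd powers → 0; here √(π/(2a)) = 1.2116. Differentiate with the product rule, d/dx e^(−ax²) = −2ax·e^(−ax²).
State is unnormalized: ∫|Ψ|² dx = 0.28309, and ∫Ψ*·(−ħ² Ψ'') dx = 3.0100, so ⟨p²⟩ = 3.0100 / 0.28309.
⟨p²⟩ = 10.633.

10.63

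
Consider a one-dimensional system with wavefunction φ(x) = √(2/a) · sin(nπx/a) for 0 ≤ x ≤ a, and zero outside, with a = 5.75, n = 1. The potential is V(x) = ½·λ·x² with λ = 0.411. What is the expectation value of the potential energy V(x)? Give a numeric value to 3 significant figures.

1.92

⟨V⟩ = ∫ V(x)·|φ|² dx.
With sin²θ = (1 − cos2θ)/2 on 0 ≤ x ≤ a: ∫sin²(nπx/a) dx = a/2, ∫x·sin²(nπx/a) dx = a²/4, ∫x²·sin²(nπx/a) dx = a³·(1/6 − 1/(4n²π²)); higher powers xᵏ the same way, integrating xᵏ·cos(2nπx/a) by parts.
⟨V⟩ = 1.9206.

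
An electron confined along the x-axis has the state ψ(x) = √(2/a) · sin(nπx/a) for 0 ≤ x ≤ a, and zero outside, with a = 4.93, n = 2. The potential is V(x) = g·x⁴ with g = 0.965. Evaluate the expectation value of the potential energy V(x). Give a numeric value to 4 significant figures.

100.1

⟨V⟩ = ∫ V(x)·|ψ|² dx.
With sin²θ = (1 − cos2θ)/2 on 0 ≤ x ≤ a: ∫sin²(nπx/a) dx = a/2, ∫x·sin²(nπx/a) dx = a²/4, ∫x²·sin²(nπx/a) dx = a³·(1/6 − 1/(4n²π²)); higher powers xᵏ the same way, integrating xᵏ·cos(2nπx/a) by parts.
⟨V⟩ = 100.12.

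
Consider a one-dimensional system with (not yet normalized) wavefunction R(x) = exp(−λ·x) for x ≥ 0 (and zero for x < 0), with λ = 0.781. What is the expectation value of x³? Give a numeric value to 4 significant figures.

⟨x³⟩ = ∫ x³·|R|² dx / ∫|R|² dx (integrals over the domain).
Every integrand reduces to terms xʲ·e^(−2λx) on [0, ∞); use ∫₀^∞ xʲ·e^(−2λx) dx = j!/(2λ)^(j+1).
State is unnormalized: ∫|R|² dx = 0.64020, and ∫R*·x³·R dx = 1.0079, so ⟨x³⟩ = 1.0079 / 0.64020.
⟨x³⟩ = 1.5744.

1.574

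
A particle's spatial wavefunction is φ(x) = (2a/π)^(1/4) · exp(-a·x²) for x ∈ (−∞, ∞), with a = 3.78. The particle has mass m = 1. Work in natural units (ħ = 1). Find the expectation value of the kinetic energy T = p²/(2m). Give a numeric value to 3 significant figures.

T = −(ħ²/2m) d²/dx², so ⟨T⟩ = −(ħ²/2m) ∫ φ*·φ'' dx; with m = 1.
Gaussian moments: ∫x^(2j)·e^(−2ax²) dx = (2j−1)!!/(4a)^j · √(π/(2a)), odd powers integrate to 0; here √(π/(2a)) = 0.64464. Derivatives: d/dx e^(−ax²) = −2ax·e^(−ax²), d²/dx² e^(−ax²) = (4a²x² − 2a)·e^(−ax²).
⟨T⟩ = 1.8900.

1.89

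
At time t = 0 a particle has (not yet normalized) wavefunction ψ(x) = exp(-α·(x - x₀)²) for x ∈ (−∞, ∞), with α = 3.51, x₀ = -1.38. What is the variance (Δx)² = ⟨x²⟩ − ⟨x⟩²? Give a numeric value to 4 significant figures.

0.07123

Compute ⟨x⟩ and ⟨x²⟩ separately, then (Δx)² = ⟨x²⟩ − ⟨x⟩².
Gaussian moments (u = x − x₀): ∫u^(2j)·e^(−2αu²) du = (2j−1)!!/(4α)^j · √(π/(2α)), odd powers integrate to 0; here √(π/(2α)) = 0.66897.
Normalization: ∫|ψ|² dx = 0.66897.
⟨x⟩ = -1.3800 and ⟨x²⟩ = 1.9756.
(Δx)² = 1.9756 − (-1.3800)² = 0.071225.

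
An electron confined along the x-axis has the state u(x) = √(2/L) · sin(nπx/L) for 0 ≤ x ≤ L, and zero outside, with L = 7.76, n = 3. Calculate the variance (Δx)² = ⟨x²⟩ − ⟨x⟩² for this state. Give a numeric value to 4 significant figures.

Compute ⟨x⟩ and ⟨x²⟩ separately, then (Δx)² = ⟨x²⟩ − ⟨x⟩².
With sin²θ = (1 − cos2θ)/2 on 0 ≤ x ≤ L: ∫sin²(nπx/L) dx = L/2, ∫x·sin²(nπx/L) dx = L²/4, ∫x²·sin²(nπx/L) dx = L³·(1/6 − 1/(4n²π²)); higher powers xᵏ the same way, integrating xᵏ·cos(2nπx/L) by parts.
⟨x⟩ = 3.8800 and ⟨x²⟩ = 19.734.
(Δx)² = 19.734 − (3.8800)² = 4.6792.

4.679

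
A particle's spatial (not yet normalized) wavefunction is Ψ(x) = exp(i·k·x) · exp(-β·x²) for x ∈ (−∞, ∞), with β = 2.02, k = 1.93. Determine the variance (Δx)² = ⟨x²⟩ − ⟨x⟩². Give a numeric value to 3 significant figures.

0.124

Compute ⟨x⟩ and ⟨x²⟩ separately, then (Δx)² = ⟨x²⟩ − ⟨x⟩².
Gaussian moments: ∫x^(2j)·e^(−2βx²) dx = (2j−1)!!/(4β)^j · √(π/(2β)), odd powers integrate to 0; here √(π/(2β)) = 0.88183.
Normalization: ∫|Ψ|² dx = 0.88183.
⟨x⟩ = 0.0000 and ⟨x²⟩ = 0.12376.
(Δx)² = 0.12376 − (0.0000)² = 0.12376.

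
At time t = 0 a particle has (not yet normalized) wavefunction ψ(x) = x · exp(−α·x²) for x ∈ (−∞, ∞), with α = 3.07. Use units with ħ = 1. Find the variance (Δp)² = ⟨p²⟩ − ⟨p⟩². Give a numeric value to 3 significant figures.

9.21

Compute ⟨p⟩ and ⟨p²⟩ separately; (Δp)² = ⟨p²⟩ − ⟨p⟩².
Expand each integrand as polynomial × e^(−2αx²) and use ∫x^(2j)·e^(−2αx²) dx = (2j−1)!!/(4α)^j · √(π/(2α)), odd powers → 0; here √(π/(2α)) = 0.71530. Differentiate with the product rule, d/dx e^(−αx²) = −2αx·e^(−αx²).
Normalization: ∫|ψ|² dx = 0.058250.
⟨p⟩ = 0.0000 and ⟨p²⟩ = 9.2100.
(Δp)² = 9.2100 − (0.0000)² = 9.2100.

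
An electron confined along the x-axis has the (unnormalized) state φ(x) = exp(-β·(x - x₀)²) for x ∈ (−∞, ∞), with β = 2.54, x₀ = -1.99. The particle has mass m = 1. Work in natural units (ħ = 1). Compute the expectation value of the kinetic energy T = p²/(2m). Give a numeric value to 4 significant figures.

1.270

T = −(ħ²/2m) d²/dx², so ⟨T⟩ = −(ħ²/2m) ∫ φ*·φ'' dx / ∫|φ|² dx; with m = 1.
Gaussian moments (u = x − x₀): ∫u^(2j)·e^(−2βu²) du = (2j−1)!!/(4β)^j · √(π/(2β)), odd powers integrate to 0; here √(π/(2β)) = 0.78640. Derivatives: d/dx e^(−βu²) = −2βu·e^(−βu²), d²/dx² e^(−βu²) = (4β²u² − 2β)·e^(−βu²).
State is unnormalized: ∫|φ|² dx = 0.78640, and ∫φ*·(−ħ²/2m · φ'') dx = 0.99873, so ⟨T⟩ = 0.99873 / 0.78640.
⟨T⟩ = 1.2700.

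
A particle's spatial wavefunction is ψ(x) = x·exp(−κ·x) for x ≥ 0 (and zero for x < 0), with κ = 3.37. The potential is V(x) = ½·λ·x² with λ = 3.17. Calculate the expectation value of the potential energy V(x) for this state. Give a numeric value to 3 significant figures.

⟨V⟩ = ∫ V(x)·|ψ|² dx / ∫|ψ|² dx.
Every integrand reduces to terms xʲ·e^(−2κx) on [0, ∞); use ∫₀^∞ xʲ·e^(−2κx) dx = j!/(2κ)^(j+1).
State is unnormalized: ∫|ψ|² dx = 0.0065321, and ∫ψ*·V(x)·ψ dx = 0.0027349, so ⟨V⟩ = 0.0027349 / 0.0065321.
⟨V⟩ = 0.41869.

0.419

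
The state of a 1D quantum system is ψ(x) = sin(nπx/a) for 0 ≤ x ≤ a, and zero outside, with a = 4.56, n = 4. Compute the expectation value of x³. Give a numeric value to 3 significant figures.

23.3

⟨x³⟩ = ∫ x³·|ψ|² dx / ∫|ψ|² dx (integrals over the domain).
With sin²θ = (1 − cos2θ)/2 on 0 ≤ x ≤ a: ∫sin²(nπx/a) dx = a/2, ∫x·sin²(nπx/a) dx = a²/4, ∫x²·sin²(nπx/a) dx = a³·(1/6 − 1/(4n²π²)); higher powers xᵏ the same way, integrating xᵏ·cos(2nπx/a) by parts.
State is unnormalized: ∫|ψ|² dx = 2.2800, and ∫ψ*·x³·ψ dx = 53.020, so ⟨x³⟩ = 53.020 / 2.2800.
⟨x³⟩ = 23.254.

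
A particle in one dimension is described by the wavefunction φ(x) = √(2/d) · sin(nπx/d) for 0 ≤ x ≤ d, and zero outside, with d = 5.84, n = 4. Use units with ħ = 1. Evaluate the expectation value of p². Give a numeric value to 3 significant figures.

p² φ = −ħ² d²φ/dx²; ⟨p²⟩ = −ħ² ∫ φ*·φ'' dx.
d/dx sin(nπx/d) = (nπ/d)·cos(nπx/d) and d²/dx² sin(nπx/d) = −(nπ/d)²·sin(nπx/d); on 0 ≤ x ≤ d, ∫sin²(nπx/d) dx = d/2 and ∫sin(nπx/d)·cos(nπx/d) dx = 0.
⟨p²⟩ = 4.6301.

4.63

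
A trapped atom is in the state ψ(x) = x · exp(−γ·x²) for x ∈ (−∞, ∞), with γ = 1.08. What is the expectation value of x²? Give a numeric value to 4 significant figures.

⟨x²⟩ = ∫ x²·|ψ|² dx / ∫|ψ|² dx (integrals over the domain).
Expand each integrand as polynomial × e^(−2γx²) and use ∫x^(2j)·e^(−2γx²) dx = (2j−1)!!/(4γ)^j · √(π/(2γ)), odd powers → 0; here √(π/(2γ)) = 1.2060.
State is unnormalized: ∫|ψ|² dx = 0.27917, and ∫ψ*·x²·ψ dx = 0.19387, so ⟨x²⟩ = 0.19387 / 0.27917.
⟨x²⟩ = 0.69444.

0.6944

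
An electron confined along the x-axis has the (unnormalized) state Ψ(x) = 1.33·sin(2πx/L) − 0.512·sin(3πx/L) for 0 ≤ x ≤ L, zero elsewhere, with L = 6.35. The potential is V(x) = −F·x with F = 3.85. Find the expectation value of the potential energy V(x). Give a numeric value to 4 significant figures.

-15.41

⟨V⟩ = ∫ V(x)·|Ψ|² dx / ∫|Ψ|² dx.
On 0 ≤ x ≤ L (j ≠ l): ∫sin²(jπx/L) dx = L/2, ∫sin(jπx/L)·sin(lπx/L) dx = 0; diagonal moments ∫x·sin²(jπx/L) dx = L²/4, ∫x²·sin²(jπx/L) dx = L³·(1/6 − 1/(4j²π²)); cross terms ∫x·sin(jπx/L)·sin(lπx/L) dx = 0 for j + l even and −4jlL²/(π²(j² − l²)²) for j + l odd, ∫x²·sin(jπx/L)·sin(lπx/L) dx = (−1)^(j+l)·4jlL³/(π²(j² − l²)²); higher powers the same way via product-to-sum and parts.
State is unnormalized: ∫|Ψ|² dx = 6.4486, and ∫Ψ*·V(x)·Ψ dx = -99.391, so ⟨V⟩ = -99.391 / 6.4486.
⟨V⟩ = -15.413.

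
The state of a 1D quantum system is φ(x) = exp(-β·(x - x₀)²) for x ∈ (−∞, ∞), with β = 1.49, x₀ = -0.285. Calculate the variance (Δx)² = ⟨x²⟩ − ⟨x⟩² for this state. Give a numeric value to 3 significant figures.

Compute ⟨x⟩ and ⟨x²⟩ separately, then (Δx)² = ⟨x²⟩ − ⟨x⟩².
Gaussian moments (u = x − x₀): ∫u^(2j)·e^(−2βu²) du = (2j−1)!!/(4β)^j · √(π/(2β)), odd powers integrate to 0; here √(π/(2β)) = 1.0268.
Normalization: ∫|φ|² dx = 1.0268.
⟨x⟩ = -0.28500 and ⟨x²⟩ = 0.24901.
(Δx)² = 0.24901 − (-0.28500)² = 0.16779.

0.168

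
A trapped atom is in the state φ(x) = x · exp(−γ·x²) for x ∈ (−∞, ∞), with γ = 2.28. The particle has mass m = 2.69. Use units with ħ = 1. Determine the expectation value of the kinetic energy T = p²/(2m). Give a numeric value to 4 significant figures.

1.271

T = −(ħ²/2m) d²/dx², so ⟨T⟩ = −(ħ²/2m) ∫ φ*·φ'' dx / ∫|φ|² dx; with m = 2.69.
Expand each integrand as polynomial × e^(−2γx²) and use ∫x^(2j)·e^(−2γx²) dx = (2j−1)!!/(4γ)^j · √(π/(2γ)), odd powers → 0; here √(π/(2γ)) = 0.83003. Differentiate with the product rule, d/dx e^(−γx²) = −2γx·e^(−γx²).
State is unnormalized: ∫|φ|² dx = 0.091012, and ∫φ*·(−ħ²/2m · φ'') dx = 0.11571, so ⟨T⟩ = 0.11571 / 0.091012.
⟨T⟩ = 1.2714.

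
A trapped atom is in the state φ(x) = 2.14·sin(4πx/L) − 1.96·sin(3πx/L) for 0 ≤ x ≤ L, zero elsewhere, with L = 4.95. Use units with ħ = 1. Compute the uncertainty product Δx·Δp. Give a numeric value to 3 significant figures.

2.25

Δx = √(⟨x²⟩−⟨x⟩²), Δp = √(⟨p²⟩−⟨p⟩²).
On 0 ≤ x ≤ L (j ≠ l): ∫sin²(jπx/L) dx = L/2, ∫sin(jπx/L)·sin(lπx/L) dx = 0; diagonal moments ∫x·sin²(jπx/L) dx = L²/4, ∫x²·sin²(jπx/L) dx = L³·(1/6 − 1/(4j²π²)); cross terms ∫x·sin(jπx/L)·sin(lπx/L) dx = 0 for j + l even and −4jlL²/(π²(j² − l²)²) for j + l odd, ∫x²·sin(jπx/L)·sin(lπx/L) dx = (−1)^(j+l)·4jlL³/(π²(j² − l²)²); higher powers the same way via product-to-sum and parts. d²/dx² sin(jπx/L) = −(jπ/L)²·sin(jπx/L); on 0 ≤ x ≤ L, ∫sin²(jπx/L) dx = L/2 and ∫sin(jπx/L)·sin(lπx/L) dx = 0 for j ≠ l, so only diagonal terms survive in ∫|φ|² and ∫φ·φ″; ∫φ·φ′ dx = [φ²/2] between the walls = 0.
Normalization: ∫|φ|² dx = 20.842.
⟨x⟩ = 3.4538, ⟨x²⟩ = 12.908 ⇒ Δx = 0.98927.
⟨p⟩ = 0.0000, ⟨p²⟩ = 5.1585 ⇒ Δp = 2.2712.
Δx·Δp = 2.2469.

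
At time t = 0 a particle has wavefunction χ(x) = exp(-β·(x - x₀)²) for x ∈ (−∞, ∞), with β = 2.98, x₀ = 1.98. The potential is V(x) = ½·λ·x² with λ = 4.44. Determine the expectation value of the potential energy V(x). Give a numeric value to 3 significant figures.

⟨V⟩ = ∫ V(x)·|χ|² dx / ∫|χ|² dx.
Gaussian moments (u = x − x₀): ∫u^(2j)·e^(−2βu²) du = (2j−1)!!/(4β)^j · √(π/(2β)), odd powers integrate to 0; here √(π/(2β)) = 0.72603.
State is unnormalized: ∫|χ|² dx = 0.72603, and ∫χ*·V(x)·χ dx = 6.4540, so ⟨V⟩ = 6.4540 / 0.72603.
⟨V⟩ = 8.8895.

8.89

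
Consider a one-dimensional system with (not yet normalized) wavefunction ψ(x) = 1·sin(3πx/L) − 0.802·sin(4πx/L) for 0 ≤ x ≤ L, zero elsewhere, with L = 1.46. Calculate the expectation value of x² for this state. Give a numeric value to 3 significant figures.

1.11

⟨x²⟩ = ∫ x²·|ψ|² dx / ∫|ψ|² dx (integrals over the domain).
On 0 ≤ x ≤ L (j ≠ l): ∫sin²(jπx/L) dx = L/2, ∫sin(jπx/L)·sin(lπx/L) dx = 0; diagonal moments ∫x·sin²(jπx/L) dx = L²/4, ∫x²·sin²(jπx/L) dx = L³·(1/6 − 1/(4j²π²)); cross terms ∫x·sin(jπx/L)·sin(lπx/L) dx = 0 for j + l even and −4jlL²/(π²(j² − l²)²) for j + l odd, ∫x²·sin(jπx/L)·sin(lπx/L) dx = (−1)^(j+l)·4jlL³/(π²(j² − l²)²); higher powers the same way via product-to-sum and parts.
State is unnormalized: ∫|ψ|² dx = 1.1995, and ∫ψ*·x²·ψ dx = 1.3358, so ⟨x²⟩ = 1.3358 / 1.1995.
⟨x²⟩ = 1.1136.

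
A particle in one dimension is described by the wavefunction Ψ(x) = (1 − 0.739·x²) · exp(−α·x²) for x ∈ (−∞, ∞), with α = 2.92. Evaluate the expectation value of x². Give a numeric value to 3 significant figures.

⟨x²⟩ = ∫ x²·|Ψ|² dx / ∫|Ψ|² dx (integrals over the domain).
Expand each integrand as polynomial × e^(−2αx²) and use ∫x^(2j)·e^(−2αx²) dx = (2j−1)!!/(4α)^j · √(π/(2α)), odd powers → 0; here √(π/(2α)) = 0.73345.
State is unnormalized: ∫|Ψ|² dx = 0.64944, and ∫Ψ*·x²·Ψ dx = 0.042727, so ⟨x²⟩ = 0.042727 / 0.64944.
⟨x²⟩ = 0.065791.

0.0658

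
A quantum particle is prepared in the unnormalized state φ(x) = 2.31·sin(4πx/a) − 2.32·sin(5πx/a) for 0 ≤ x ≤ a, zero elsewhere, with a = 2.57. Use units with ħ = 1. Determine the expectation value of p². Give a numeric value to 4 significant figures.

30.66

p² φ = −ħ² d²φ/dx²; ⟨p²⟩ = −ħ² ∫ φ*·φ'' dx / ∫|φ|² dx.
d²/dx² sin(jπx/a) = −(jπ/a)²·sin(jπx/a); on 0 ≤ x ≤ a, ∫sin²(jπx/a) dx = a/2 and ∫sin(jπx/a)·sin(lπx/a) dx = 0 for j ≠ l, so only diagonal terms survive in ∫|φ|² and ∫φ·φ″; ∫φ·φ′ dx = [φ²/2] between the walls = 0.
State is unnormalized: ∫|φ|² dx = 13.773, and ∫φ*·(−ħ² φ'') dx = 422.31, so ⟨p²⟩ = 422.31 / 13.773.
⟨p²⟩ = 30.662.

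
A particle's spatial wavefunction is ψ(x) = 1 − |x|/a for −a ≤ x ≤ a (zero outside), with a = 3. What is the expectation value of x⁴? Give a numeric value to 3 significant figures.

2.31

⟨x⁴⟩ = ∫ x⁴·|ψ|² dx / ∫|ψ|² dx (integrals over the domain).
ψ is even, so ∫ over [−a, a] = 2∫₀ᵃ with ψ = 1 − x/a there: ∫₀ᵃ (1 − x/a)² dx = a/3, ∫₀ᵃ x²(1 − x/a)² dx = a³/30, ∫₀ᵃ x⁴(1 − x/a)² dx = a⁵/105.
State is unnormalized: ∫|ψ|² dx = 2.0000, and ∫ψ*·x⁴·ψ dx = 4.6286, so ⟨x⁴⟩ = 4.6286 / 2.0000.
⟨x⁴⟩ = 2.3143.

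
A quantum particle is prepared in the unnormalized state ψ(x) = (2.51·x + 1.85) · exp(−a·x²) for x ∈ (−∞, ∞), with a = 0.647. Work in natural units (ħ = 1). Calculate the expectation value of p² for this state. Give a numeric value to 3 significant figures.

1.18

p² ψ = −ħ² d²ψ/dx²; ⟨p²⟩ = −ħ² ∫ ψ*·ψ'' dx / ∫|ψ|² dx.
Expand each integrand as polynomial × e^(−2ax²) and use ∫x^(2j)·e^(−2ax²) dx = (2j−1)!!/(4a)^j · √(π/(2a)), odd powers → 0; here √(π/(2a)) = 1.5581. Differentiate with the product rule, d/dx e^(−ax²) = −2ax·e^(−ax²).
State is unnormalized: ∫|ψ|² dx = 9.1258, and ∫ψ*·(−ħ² ψ'') dx = 10.813, so ⟨p²⟩ = 10.813 / 9.1258.
⟨p²⟩ = 1.1848.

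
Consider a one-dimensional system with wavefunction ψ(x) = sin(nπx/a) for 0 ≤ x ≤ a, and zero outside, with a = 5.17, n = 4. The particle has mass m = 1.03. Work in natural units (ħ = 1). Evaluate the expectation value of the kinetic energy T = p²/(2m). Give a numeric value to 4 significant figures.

T = −(ħ²/2m) d²/dx², so ⟨T⟩ = −(ħ²/2m) ∫ ψ*·ψ'' dx / ∫|ψ|² dx; with m = 1.03.
d/dx sin(nπx/a) = (nπ/a)·cos(nπx/a) and d²/dx² sin(nπx/a) = −(nπ/a)²·sin(nπx/a); on 0 ≤ x ≤ a, ∫sin²(nπx/a) dx = a/2 and ∫sin(nπx/a)·cos(nπx/a) dx = 0.
State is unnormalized: ∫|ψ|² dx = 2.5850, and ∫ψ*·(−ħ²/2m · ψ'') dx = 7.4136, so ⟨T⟩ = 7.4136 / 2.5850.
⟨T⟩ = 2.8679.

2.868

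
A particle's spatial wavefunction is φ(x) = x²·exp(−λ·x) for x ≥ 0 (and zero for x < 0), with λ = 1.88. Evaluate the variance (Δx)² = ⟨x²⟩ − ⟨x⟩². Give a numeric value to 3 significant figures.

0.354

Compute ⟨x⟩ and ⟨x²⟩ separately, then (Δx)² = ⟨x²⟩ − ⟨x⟩².
Every integrand reduces to terms xʲ·e^(−2λx) on [0, ∞); use ∫₀^∞ xʲ·e^(−2λx) dx = j!/(2λ)^(j+1).
Normalization: ∫|φ|² dx = 0.031935.
⟨x⟩ = 1.3298 and ⟨x²⟩ = 2.1220.
(Δx)² = 2.1220 − (1.3298)² = 0.35367.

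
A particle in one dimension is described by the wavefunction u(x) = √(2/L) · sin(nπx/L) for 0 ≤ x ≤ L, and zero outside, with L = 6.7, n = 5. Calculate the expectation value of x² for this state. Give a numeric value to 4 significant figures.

⟨x²⟩ = ∫ x²·|u|² dx (integrals over the domain).
With sin²θ = (1 − cos2θ)/2 on 0 ≤ x ≤ L: ∫sin²(nπx/L) dx = L/2, ∫x·sin²(nπx/L) dx = L²/4, ∫x²·sin²(nπx/L) dx = L³·(1/6 − 1/(4n²π²)); higher powers xᵏ the same way, integrating xᵏ·cos(2nπx/L) by parts.
⟨x²⟩ = 14.872.

14.87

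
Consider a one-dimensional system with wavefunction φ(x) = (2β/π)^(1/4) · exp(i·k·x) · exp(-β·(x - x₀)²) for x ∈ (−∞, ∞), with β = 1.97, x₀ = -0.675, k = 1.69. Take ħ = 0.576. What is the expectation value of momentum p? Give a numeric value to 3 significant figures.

0.973

p φ = −iħ dφ/dx; then ⟨p⟩ = ∫ φ*·(pφ) dx.
Gaussian moments (u = x − x₀): ∫u^(2j)·e^(−2βu²) du = (2j−1)!!/(4β)^j · √(π/(2β)), odd powers integrate to 0; here √(π/(2β)) = 0.89295. Derivatives: φ′ = (ik − 2βu)·φ, φ″ = ((ik − 2βu)² − 2β)·φ; the odd-in-u pieces drop out.
⟨p⟩ = 0.97344.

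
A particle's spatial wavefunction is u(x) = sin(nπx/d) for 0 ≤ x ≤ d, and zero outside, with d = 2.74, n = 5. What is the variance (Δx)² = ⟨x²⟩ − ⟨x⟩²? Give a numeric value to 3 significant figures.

Compute ⟨x⟩ and ⟨x²⟩ separately, then (Δx)² = ⟨x²⟩ − ⟨x⟩².
With sin²θ = (1 − cos2θ)/2 on 0 ≤ x ≤ d: ∫sin²(nπx/d) dx = d/2, ∫x·sin²(nπx/d) dx = d²/4, ∫x²·sin²(nπx/d) dx = d³·(1/6 − 1/(4n²π²)); higher powers xᵏ the same way, integrating xᵏ·cos(2nπx/d) by parts.
Normalization: ∫|u|² dx = 1.3700.
⟨x⟩ = 1.3700 and ⟨x²⟩ = 2.4873.
(Δx)² = 2.4873 − (1.3700)² = 0.61042.

0.610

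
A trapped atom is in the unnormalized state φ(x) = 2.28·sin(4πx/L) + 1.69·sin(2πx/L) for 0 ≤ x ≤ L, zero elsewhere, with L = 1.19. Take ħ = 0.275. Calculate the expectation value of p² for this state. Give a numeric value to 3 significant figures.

6.19

p² φ = −ħ² d²φ/dx²; ⟨p²⟩ = −ħ² ∫ φ*·φ'' dx / ∫|φ|² dx.
d²/dx² sin(jπx/L) = −(jπ/L)²·sin(jπx/L); on 0 ≤ x ≤ L, ∫sin²(jπx/L) dx = L/2 and ∫sin(jπx/L)·sin(lπx/L) dx = 0 for j ≠ l, so only diagonal terms survive in ∫|φ|² and ∫φ·φ″; ∫φ·φ′ dx = [φ²/2] between the walls = 0.
State is unnormalized: ∫|φ|² dx = 4.7924, and ∫φ*·(−ħ² φ'') dx = 29.667, so ⟨p²⟩ = 29.667 / 4.7924.
⟨p²⟩ = 6.1904.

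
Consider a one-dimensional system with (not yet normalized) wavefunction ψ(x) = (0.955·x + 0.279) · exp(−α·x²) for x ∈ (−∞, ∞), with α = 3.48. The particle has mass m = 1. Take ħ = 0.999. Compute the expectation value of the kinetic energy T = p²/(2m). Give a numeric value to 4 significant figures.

T = −(ħ²/2m) d²/dx², so ⟨T⟩ = −(ħ²/2m) ∫ ψ*·ψ'' dx / ∫|ψ|² dx; with m = 1.
Expand each integrand as polynomial × e^(−2αx²) and use ∫x^(2j)·e^(−2αx²) dx = (2j−1)!!/(4α)^j · √(π/(2α)), odd powers → 0; here √(π/(2α)) = 0.67185. Differentiate with the product rule, d/dx e^(−αx²) = −2αx·e^(−αx²).
State is unnormalized: ∫|ψ|² dx = 0.096316, and ∫ψ*·(−ħ²/2m · ψ'') dx = 0.32013, so ⟨T⟩ = 0.32013 / 0.096316.
⟨T⟩ = 3.3238.

3.324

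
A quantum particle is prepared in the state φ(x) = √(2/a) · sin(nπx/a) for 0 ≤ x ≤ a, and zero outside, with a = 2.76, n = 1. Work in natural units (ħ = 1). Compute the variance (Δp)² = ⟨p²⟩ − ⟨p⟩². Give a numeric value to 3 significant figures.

1.30

Compute ⟨p⟩ and ⟨p²⟩ separately; (Δp)² = ⟨p²⟩ − ⟨p⟩².
d/dx sin(nπx/a) = (nπ/a)·cos(nπx/a) and d²/dx² sin(nπx/a) = −(nπ/a)²·sin(nπx/a); on 0 ≤ x ≤ a, ∫sin²(nπx/a) dx = a/2 and ∫sin(nπx/a)·cos(nπx/a) dx = 0.
⟨p⟩ = 0.0000 and ⟨p²⟩ = 1.2956.
(Δp)² = 1.2956 − (0.0000)² = 1.2956.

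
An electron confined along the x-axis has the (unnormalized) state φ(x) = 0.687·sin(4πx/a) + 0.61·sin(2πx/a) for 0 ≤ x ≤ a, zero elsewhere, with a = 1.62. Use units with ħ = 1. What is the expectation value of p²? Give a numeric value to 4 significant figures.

40.28

p² φ = −ħ² d²φ/dx²; ⟨p²⟩ = −ħ² ∫ φ*·φ'' dx / ∫|φ|² dx.
d²/dx² sin(jπx/a) = −(jπ/a)²·sin(jπx/a); on 0 ≤ x ≤ a, ∫sin²(jπx/a) dx = a/2 and ∫sin(jπx/a)·sin(lπx/a) dx = 0 for j ≠ l, so only diagonal terms survive in ∫|φ|² and ∫φ·φ″; ∫φ·φ′ dx = [φ²/2] between the walls = 0.
State is unnormalized: ∫|φ|² dx = 0.68370, and ∫φ*·(−ħ² φ'') dx = 27.537, so ⟨p²⟩ = 27.537 / 0.68370.
⟨p²⟩ = 40.277.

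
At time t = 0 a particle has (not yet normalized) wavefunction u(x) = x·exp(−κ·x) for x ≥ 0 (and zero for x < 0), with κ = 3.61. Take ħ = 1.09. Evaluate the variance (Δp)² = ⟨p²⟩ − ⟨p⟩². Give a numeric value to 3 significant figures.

Compute ⟨p⟩ and ⟨p²⟩ separately; (Δp)² = ⟨p²⟩ − ⟨p⟩².
Differentiate x·exp(−κ·x) with the product rule; every integrand then reduces to terms xʲ·e^(−2κx) on [0, ∞), with ∫₀^∞ xʲ·e^(−2κx) dx = j!/(2κ)^(j+1).
Normalization: ∫|u|² dx = 0.0053140.
⟨p⟩ = 0.0000 and ⟨p²⟩ = 15.483.
(Δp)² = 15.483 − (0.0000)² = 15.483.

15.5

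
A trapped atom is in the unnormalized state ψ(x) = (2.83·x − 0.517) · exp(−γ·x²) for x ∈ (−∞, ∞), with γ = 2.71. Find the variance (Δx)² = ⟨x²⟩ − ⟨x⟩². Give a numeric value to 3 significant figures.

0.156

Compute ⟨x⟩ and ⟨x²⟩ separately, then (Δx)² = ⟨x²⟩ − ⟨x⟩².
Expand each integrand as polynomial × e^(−2γx²) and use ∫x^(2j)·e^(−2γx²) dx = (2j−1)!!/(4γ)^j · √(π/(2γ)), odd powers → 0; here √(π/(2γ)) = 0.76133.
Normalization: ∫|ψ|² dx = 0.76599.
⟨x⟩ = -0.26831 and ⟨x²⟩ = 0.22774.
(Δx)² = 0.22774 − (-0.26831)² = 0.15575.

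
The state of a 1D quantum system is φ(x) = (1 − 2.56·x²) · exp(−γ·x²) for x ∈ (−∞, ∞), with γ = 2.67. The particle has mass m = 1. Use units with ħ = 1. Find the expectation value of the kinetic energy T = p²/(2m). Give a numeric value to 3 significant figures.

T = −(ħ²/2m) d²/dx², so ⟨T⟩ = −(ħ²/2m) ∫ φ*·φ'' dx / ∫|φ|² dx; with m = 1.
Expand each integrand as polynomial × e^(−2γx²) and use ∫x^(2j)·e^(−2γx²) dx = (2j−1)!!/(4γ)^j · √(π/(2γ)), odd powers → 0; here √(π/(2γ)) = 0.76702. Differentiate with the product rule, d/dx e^(−γx²) = −2γx·e^(−γx²).
State is unnormalized: ∫|φ|² dx = 0.53152, and ∫φ*·(−ħ²/2m · φ'') dx = 1.9267, so ⟨T⟩ = 1.9267 / 0.53152.
⟨T⟩ = 3.6249.

3.62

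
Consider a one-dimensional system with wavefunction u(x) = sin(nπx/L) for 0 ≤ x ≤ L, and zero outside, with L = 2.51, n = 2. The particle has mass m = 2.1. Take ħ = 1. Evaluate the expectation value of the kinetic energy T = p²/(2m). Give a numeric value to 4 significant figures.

T = −(ħ²/2m) d²/dx², so ⟨T⟩ = −(ħ²/2m) ∫ u*·u'' dx / ∫|u|² dx; with m = 2.1.
d/dx sin(nπx/L) = (nπ/L)·cos(nπx/L) and d²/dx² sin(nπx/L) = −(nπ/L)²·sin(nπx/L); on 0 ≤ x ≤ L, ∫sin²(nπx/L) dx = L/2 and ∫sin(nπx/L)·cos(nπx/L) dx = 0.
State is unnormalized: ∫|u|² dx = 1.2550, and ∫u*·(−ħ²/2m · u'') dx = 1.8724, so ⟨T⟩ = 1.8724 / 1.2550.
⟨T⟩ = 1.4920.

1.492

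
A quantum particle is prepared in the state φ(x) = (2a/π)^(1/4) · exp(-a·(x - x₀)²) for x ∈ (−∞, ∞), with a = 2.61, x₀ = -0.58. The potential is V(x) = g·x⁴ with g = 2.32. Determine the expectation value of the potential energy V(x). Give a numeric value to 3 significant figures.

0.775

⟨V⟩ = ∫ V(x)·|φ|² dx.
Gaussian moments (u = x − x₀): ∫u^(2j)·e^(−2au²) du = (2j−1)!!/(4a)^j · √(π/(2a)), odd powers integrate to 0; here √(π/(2a)) = 0.77578.
⟨V⟩ = 0.77493.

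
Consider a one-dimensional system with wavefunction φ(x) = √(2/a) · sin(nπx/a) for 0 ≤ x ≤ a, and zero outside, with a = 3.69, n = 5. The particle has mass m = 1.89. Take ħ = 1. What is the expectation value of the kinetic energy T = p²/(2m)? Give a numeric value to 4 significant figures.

T = −(ħ²/2m) d²/dx², so ⟨T⟩ = −(ħ²/2m) ∫ φ*·φ'' dx; with m = 1.89.
d/dx sin(nπx/a) = (nπ/a)·cos(nπx/a) and d²/dx² sin(nπx/a) = −(nπ/a)²·sin(nπx/a); on 0 ≤ x ≤ a, ∫sin²(nπx/a) dx = a/2 and ∫sin(nπx/a)·cos(nπx/a) dx = 0.
⟨T⟩ = 4.7940.

4.794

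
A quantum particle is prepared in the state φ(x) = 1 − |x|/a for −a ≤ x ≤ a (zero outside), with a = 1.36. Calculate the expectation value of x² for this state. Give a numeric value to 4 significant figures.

0.1850

⟨x²⟩ = ∫ x²·|φ|² dx / ∫|φ|² dx (integrals over the domain).
φ is even, so ∫ over [−a, a] = 2∫₀ᵃ with φ = 1 − x/a there: ∫₀ᵃ (1 − x/a)² dx = a/3, ∫₀ᵃ x²(1 − x/a)² dx = a³/30, ∫₀ᵃ x⁴(1 − x/a)² dx = a⁵/105.
State is unnormalized: ∫|φ|² dx = 0.90667, and ∫φ*·x²·φ dx = 0.16770, so ⟨x²⟩ = 0.16770 / 0.90667.
⟨x²⟩ = 0.18496.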